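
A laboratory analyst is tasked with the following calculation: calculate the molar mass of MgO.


M(MgO) = 1×24.31 + 1×16.0
= 24.31 + 16.0
= 40.31 g/mol

40.31 g/mol


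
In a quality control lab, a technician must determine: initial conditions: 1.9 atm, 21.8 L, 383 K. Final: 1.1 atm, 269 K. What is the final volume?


P1V1/T1 = P2V2/T2
V2 = P1V1T2/(T1P2)
= 1.9×21.8×269/(383×1.1)
= 26.447 L

26.447 L


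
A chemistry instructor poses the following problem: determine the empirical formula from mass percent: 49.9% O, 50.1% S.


Assume 100 g sample. Moles of each element:
  O: 49.9/16.0 = 3.119 mol
  S: 50.1/32.07 = 1.562 mol
Divide by smallest (1.562):
  O: 3.119/1.562 = 2.0
  S: 1.562/1.562 = 1.0
Empirical formula: SO2

SO2


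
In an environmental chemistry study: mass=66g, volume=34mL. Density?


ρ = mass/volume
= 66/34
= 1.941 g/mL

1.941 g/mL


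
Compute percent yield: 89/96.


% yield = actual/theoretical × 100
= 89/96 × 100
= 92.71%

92.71%


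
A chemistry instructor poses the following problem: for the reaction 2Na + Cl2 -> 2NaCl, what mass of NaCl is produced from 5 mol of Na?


Mole ratio NaCl:Na = 2:2
n(NaCl) = 5 × 2/2 = 5.000 mol
mass = 5.000 × 58.44 = 292.2 g

292.2 g


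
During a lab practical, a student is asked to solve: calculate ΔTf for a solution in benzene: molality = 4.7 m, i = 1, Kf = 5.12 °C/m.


ΔTf = Kf × m × i
= 5.12 × 4.7 × 1
= 24.064 °C

24.064 °C


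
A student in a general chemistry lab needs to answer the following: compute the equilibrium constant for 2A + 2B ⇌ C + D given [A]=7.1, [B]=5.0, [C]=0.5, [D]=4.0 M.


Kc = [C][D]/([A]^2[B]^2)
= (0.5^1 × 4.0^1)/(7.1^2 × 5.0^2)
= 2/1260.25
= 0.001587

0.001587


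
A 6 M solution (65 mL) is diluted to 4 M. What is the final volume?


C1V1 = C2V2
6 × 65 = 4 × V2
V2 = 390/4 = 97.5 mL

97.5 mL


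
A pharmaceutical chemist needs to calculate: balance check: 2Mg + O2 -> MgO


Equation: 2Mg + O2 -> MgO
Check atoms: Mg: 2≠1, O: 2≠1
Not balanced

No, not balanced


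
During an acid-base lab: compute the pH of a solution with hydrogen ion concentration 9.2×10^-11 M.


pH = -log10([H+]) = -log10(9.2×10^-11)
= 11 - log10(9.2)
= 11 - 0.96
= 10.04

10.04


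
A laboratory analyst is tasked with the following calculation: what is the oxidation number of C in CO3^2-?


x + 3(-2) = -2, so x = +4
Oxidation number: +4

+4


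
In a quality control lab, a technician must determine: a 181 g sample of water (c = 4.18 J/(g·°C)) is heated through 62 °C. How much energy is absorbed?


q = mcΔT = 181 × 4.18 × 62
= 46907.96 J

46907.96 J


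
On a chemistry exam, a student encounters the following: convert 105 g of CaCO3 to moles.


M(CaCO3) = 100.09 g/mol
n = mass/M = 105/100.09 = 1.0491 mol

1.0491 mol


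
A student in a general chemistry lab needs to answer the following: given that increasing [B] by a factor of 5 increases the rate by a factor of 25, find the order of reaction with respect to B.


rate ∝ [B]^n
5^n = 25 → n = 2
Order in B: 2

2


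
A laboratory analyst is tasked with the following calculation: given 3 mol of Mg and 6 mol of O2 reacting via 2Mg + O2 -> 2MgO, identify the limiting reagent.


Mole ratio available / coefficient:
  Mg: 3/2 = 1.500
  O2: 6/1 = 6.000
Smaller ratio is limiting.

Mg


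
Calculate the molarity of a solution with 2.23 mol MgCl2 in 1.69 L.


M = n/V = 2.23/1.69 = 1.320 mol/L

1.320 M


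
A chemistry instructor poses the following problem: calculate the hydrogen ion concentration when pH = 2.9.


[H+] = 10^(-pH) = 10^(-2.9)
= 1.26×10^-3 M

1.26×10^-3 M


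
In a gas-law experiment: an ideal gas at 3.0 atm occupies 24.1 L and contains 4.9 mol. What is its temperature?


PV = nRT  (R = 0.08206 L·atm/(mol·K))
T = PV/(nR) = 3.0×24.1/(4.9×0.08206)
= 72.30/0.402094
= 179.81 K

179.81 K


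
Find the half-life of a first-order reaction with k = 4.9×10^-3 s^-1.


t½ = ln2/k = 0.693147/(4.9×10^-3 s^-1)
= 141.5 s

141.5 s


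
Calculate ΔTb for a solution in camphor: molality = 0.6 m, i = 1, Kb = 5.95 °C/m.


ΔTb = Kb × m × i
= 5.95 × 0.6 × 1
= 3.57 °C

3.57 °C


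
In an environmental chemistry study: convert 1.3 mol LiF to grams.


M(LiF) = 25.94 g/mol
mass = n × M = 1.3 × 25.94 = 33.72 g

33.72 g


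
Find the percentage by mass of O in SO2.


M(SO2) = 1×32.07 + 2×16.0 = 64.07 g/mol
Mass of O = 2 × 16.0 = 32.00 g/mol
% O = 32.00/64.07 × 100 = 49.95%

49.95%


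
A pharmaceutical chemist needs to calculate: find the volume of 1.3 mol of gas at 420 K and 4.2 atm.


PV = nRT  (R = 0.08206 L·atm/(mol·K))
V = nRT/P = 1.3×0.08206×420/4.2
= 10.668 L

10.668 L


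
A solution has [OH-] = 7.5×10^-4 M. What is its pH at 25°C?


pOH = -log10([OH-]) = -log10(7.5×10^-4)
= 4 - log10(7.5) = 3.12
pH = 14 - pOH = 14 - 3.12 = 10.88

10.88


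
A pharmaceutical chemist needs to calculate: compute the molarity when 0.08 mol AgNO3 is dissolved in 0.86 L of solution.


M = n/V = 0.08/0.86 = 0.093 mol/L

0.093 M


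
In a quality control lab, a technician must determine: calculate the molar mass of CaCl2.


M(CaCl2) = 1×40.08 + 2×35.45
= 40.08 + 70.9
= 110.98 g/mol

110.98 g/mol


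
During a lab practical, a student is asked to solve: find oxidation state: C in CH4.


x + 4(+1) = 0, so x = -4
Oxidation number: -4

-4


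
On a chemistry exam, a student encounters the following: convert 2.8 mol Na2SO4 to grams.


M(Na2SO4) = 142.05 g/mol
mass = n × M = 2.8 × 142.05 = 397.74 g

397.74 g


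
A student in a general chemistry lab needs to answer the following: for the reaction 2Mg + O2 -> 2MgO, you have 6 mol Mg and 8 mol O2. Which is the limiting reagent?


Mole ratio available / coefficient:
  Mg: 6/2 = 3.000
  O2: 8/1 = 8.000
Smaller ratio is limiting.

Mg


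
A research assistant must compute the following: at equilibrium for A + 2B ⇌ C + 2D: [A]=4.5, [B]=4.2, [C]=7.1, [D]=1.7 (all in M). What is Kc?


Kc = [C][D]^2/([A][B]^2)
= (7.1^1 × 1.7^2)/(4.5^1 × 4.2^2)
= 20.519/79.38
= 0.2585

0.2585


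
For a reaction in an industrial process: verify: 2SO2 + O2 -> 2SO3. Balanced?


Equation: 2SO2 + O2 -> 2SO3
Check atoms: O: 6=6, S: 2=2
Balanced

Yes, balanced


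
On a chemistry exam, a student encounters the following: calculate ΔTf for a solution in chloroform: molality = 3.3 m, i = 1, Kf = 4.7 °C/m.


ΔTf = Kf × m × i
= 4.7 × 3.3 × 1
= 15.51 °C

15.51 °C


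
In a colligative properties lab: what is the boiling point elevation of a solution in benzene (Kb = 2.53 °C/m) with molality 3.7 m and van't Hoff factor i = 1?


ΔTb = Kb × m × i
= 2.53 × 3.7 × 1
= 9.361 °C

9.361 °C


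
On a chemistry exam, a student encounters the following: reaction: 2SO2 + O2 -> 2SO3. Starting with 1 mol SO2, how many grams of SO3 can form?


Mole ratio SO3:SO2 = 2:2
n(SO3) = 1 × 2/2 = 1.000 mol
mass = 1.000 × 80.07 = 80.07 g

80.07 g


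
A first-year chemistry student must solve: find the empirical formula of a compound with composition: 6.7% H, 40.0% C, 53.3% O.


Assume 100 g sample. Moles of each element:
  H: 6.7/1.008 = 6.647 mol
  C: 40.0/12.01 = 3.331 mol
  O: 53.3/16.0 = 3.331 mol
Divide by smallest (3.331):
  H: 6.647/3.331 = 2.0
  C: 3.331/3.331 = 1.0
  O: 3.331/3.331 = 1.0
Empirical formula: CH2O

CH2O


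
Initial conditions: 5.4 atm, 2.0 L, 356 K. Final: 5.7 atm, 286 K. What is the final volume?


P1V1/T1 = P2V2/T2
V2 = P1V1T2/(T1P2)
= 5.4×2.0×286/(356×5.7)
= 1.522 L

1.522 L


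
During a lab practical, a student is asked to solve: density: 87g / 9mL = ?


ρ = mass/volume
= 87/9
= 9.667 g/mL

9.667 g/mL


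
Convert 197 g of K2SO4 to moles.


M(K2SO4) = 174.27 g/mol
n = mass/M = 197/174.27 = 1.1304 mol

1.1304 mol


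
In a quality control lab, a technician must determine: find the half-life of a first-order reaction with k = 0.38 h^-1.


t½ = ln2/k = 0.693147/(0.38 h^-1)
= 1.824 h

1.824 h


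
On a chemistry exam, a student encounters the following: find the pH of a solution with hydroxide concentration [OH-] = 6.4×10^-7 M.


pOH = -log10([OH-]) = -log10(6.4×10^-7)
= 7 - log10(6.4) = 6.19
pH = 14 - pOH = 14 - 6.19 = 7.81

7.81


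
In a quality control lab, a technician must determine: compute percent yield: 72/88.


% yield = actual/theoretical × 100
= 72/88 × 100
= 81.82%

81.82%


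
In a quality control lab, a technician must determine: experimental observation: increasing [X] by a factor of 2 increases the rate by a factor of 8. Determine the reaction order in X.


rate ∝ [X]^n
2^n = 8 → n = 3
Order in X: 3

3


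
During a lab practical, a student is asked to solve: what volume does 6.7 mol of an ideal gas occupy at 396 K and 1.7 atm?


PV = nRT  (R = 0.08206 L·atm/(mol·K))
V = nRT/P = 6.7×0.08206×396/1.7
= 128.072 L

128.072 L


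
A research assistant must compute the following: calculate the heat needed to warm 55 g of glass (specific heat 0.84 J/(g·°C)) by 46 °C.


q = mcΔT = 55 × 0.84 × 46
= 2125.20 J

2125.20 J


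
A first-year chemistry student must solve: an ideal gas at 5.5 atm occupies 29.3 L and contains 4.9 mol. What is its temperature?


PV = nRT  (R = 0.08206 L·atm/(mol·K))
T = PV/(nR) = 5.5×29.3/(4.9×0.08206)
= 161.15/0.402094
= 400.78 K

400.78 K


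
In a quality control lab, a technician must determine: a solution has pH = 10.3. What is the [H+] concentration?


[H+] = 10^(-pH) = 10^(-10.3)
= 5.01×10^-11 M

5.01×10^-11 M


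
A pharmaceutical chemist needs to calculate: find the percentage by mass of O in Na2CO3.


M(Na2CO3) = 2×22.99 + 1×12.01 + 3×16.0 = 105.99 g/mol
Mass of O = 3 × 16.0 = 48.00 g/mol
% O = 48.00/105.99 × 100 = 45.29%

45.29%


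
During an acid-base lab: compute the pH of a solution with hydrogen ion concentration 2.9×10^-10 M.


pH = -log10([H+]) = -log10(2.9×10^-10)
= 10 - log10(2.9)
= 10 - 0.46
= 9.54

9.54


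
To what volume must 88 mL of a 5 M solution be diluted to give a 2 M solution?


C1V1 = C2V2
5 × 88 = 2 × V2
V2 = 440/2 = 220.0 mL

220.0 mL


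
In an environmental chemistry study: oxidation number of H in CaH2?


H with a metal (hydride): -1
Oxidation number: -1

-1


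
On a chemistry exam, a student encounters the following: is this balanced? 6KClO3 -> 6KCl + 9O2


Equation: 6KClO3 -> 6KCl + 9O2
Check atoms: Cl: 6=6, K: 6=6, O: 18=18
Balanced

Yes, balanced


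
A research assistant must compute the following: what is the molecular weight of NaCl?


M(NaCl) = 1×22.99 + 1×35.45
= 22.99 + 35.45
= 58.44 g/mol

58.44 g/mol


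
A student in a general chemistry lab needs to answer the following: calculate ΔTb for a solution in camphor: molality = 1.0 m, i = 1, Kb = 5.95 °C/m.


ΔTb = Kb × m × i
= 5.95 × 1.0 × 1
= 5.95 °C

5.95 °C


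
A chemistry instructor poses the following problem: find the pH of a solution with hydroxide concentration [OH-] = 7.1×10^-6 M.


pOH = -log10([OH-]) = -log10(7.1×10^-6)
= 6 - log10(7.1) = 5.15
pH = 14 - pOH = 14 - 5.15 = 8.85

8.85


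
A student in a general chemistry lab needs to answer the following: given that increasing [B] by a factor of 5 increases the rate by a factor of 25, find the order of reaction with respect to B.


rate ∝ [B]^n
5^n = 25 → n = 2
Order in B: 2

2


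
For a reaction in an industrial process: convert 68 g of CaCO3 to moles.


M(CaCO3) = 100.09 g/mol
n = mass/M = 68/100.09 = 0.6794 mol

0.6794 mol


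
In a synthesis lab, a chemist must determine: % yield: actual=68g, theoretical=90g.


% yield = actual/theoretical × 100
= 68/90 × 100
= 75.56%

75.56%


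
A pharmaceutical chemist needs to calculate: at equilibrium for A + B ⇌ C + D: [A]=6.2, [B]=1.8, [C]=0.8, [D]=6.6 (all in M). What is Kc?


Kc = [C][D]/([A][B])
= (0.8^1 × 6.6^1)/(6.2^1 × 1.8^1)
= 5.28/11.16
= 0.4731

0.4731


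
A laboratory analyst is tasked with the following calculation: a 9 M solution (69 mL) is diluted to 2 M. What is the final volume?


C1V1 = C2V2
9 × 69 = 2 × V2
V2 = 621/2 = 310.5 mL

310.5 mL


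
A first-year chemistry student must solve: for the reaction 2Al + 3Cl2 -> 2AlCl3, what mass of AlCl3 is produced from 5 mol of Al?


Mole ratio AlCl3:Al = 2:2
n(AlCl3) = 5 × 2/2 = 5.000 mol
mass = 5.000 × 133.33 = 666.65 g

666.65 g


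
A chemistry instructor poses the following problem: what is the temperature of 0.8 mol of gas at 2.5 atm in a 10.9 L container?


PV = nRT  (R = 0.08206 L·atm/(mol·K))
T = PV/(nR) = 2.5×10.9/(0.8×0.08206)
= 27.25/0.065648
= 415.09 K

415.09 K


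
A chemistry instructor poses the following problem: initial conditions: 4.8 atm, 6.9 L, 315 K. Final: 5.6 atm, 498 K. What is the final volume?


P1V1/T1 = P2V2/T2
V2 = P1V1T2/(T1P2)
= 4.8×6.9×498/(315×5.6)
= 9.35 L

9.35 L


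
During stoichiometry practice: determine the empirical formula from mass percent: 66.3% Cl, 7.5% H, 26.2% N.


Assume 100 g sample. Moles of each element:
  Cl: 66.3/35.45 = 1.87 mol
  H: 7.5/1.008 = 7.44 mol
  N: 26.2/14.01 = 1.87 mol
Divide by smallest (1.87):
  Cl: 1.87/1.87 = 1.0
  H: 7.44/1.87 = 3.98
  N: 1.87/1.87 = 1.0
Empirical formula: NH4Cl

NH4Cl


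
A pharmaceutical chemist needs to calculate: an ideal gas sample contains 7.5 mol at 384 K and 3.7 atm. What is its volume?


PV = nRT  (R = 0.08206 L·atm/(mol·K))
V = nRT/P = 7.5×0.08206×384/3.7
= 63.874 L

63.874 L


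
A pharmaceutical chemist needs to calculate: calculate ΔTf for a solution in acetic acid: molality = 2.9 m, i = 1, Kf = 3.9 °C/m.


ΔTf = Kf × m × i
= 3.9 × 2.9 × 1
= 11.31 °C

11.31 °C


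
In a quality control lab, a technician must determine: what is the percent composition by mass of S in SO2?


M(SO2) = 1×32.07 + 2×16.0 = 64.07 g/mol
Mass of S = 1 × 32.07 = 32.07 g/mol
% S = 32.07/64.07 × 100 = 50.05%

50.05%


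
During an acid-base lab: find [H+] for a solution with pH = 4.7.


[H+] = 10^(-pH) = 10^(-4.7)
= 2.0×10^-5 M

2.0×10^-5 M


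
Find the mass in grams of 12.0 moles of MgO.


M(MgO) = 40.31 g/mol
mass = n × M = 12.0 × 40.31 = 483.72 g

483.72 g


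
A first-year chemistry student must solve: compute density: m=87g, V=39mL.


ρ = mass/volume
= 87/39
= 2.231 g/mL

2.231 g/mL


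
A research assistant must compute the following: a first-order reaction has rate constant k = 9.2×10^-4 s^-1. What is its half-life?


t½ = ln2/k = 0.693147/(9.2×10^-4 s^-1)
= 753.4 s

753.4 s


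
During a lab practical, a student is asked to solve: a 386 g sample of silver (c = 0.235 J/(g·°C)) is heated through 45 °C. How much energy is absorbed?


q = mcΔT = 386 × 0.235 × 45
= 4081.95 J

4081.95 J


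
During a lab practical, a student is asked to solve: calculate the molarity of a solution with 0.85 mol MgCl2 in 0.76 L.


M = n/V = 0.85/0.76 = 1.118 mol/L

1.118 M


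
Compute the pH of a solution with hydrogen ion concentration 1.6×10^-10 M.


pH = -log10([H+]) = -log10(1.6×10^-10)
= 10 - log10(1.6)
= 10 - 0.2
= 9.8

9.8


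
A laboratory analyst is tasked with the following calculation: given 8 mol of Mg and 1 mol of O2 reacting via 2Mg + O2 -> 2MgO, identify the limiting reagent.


Mole ratio available / coefficient:
  Mg: 8/2 = 4.000
  O2: 1/1 = 1.000
Smaller ratio is limiting.

O2


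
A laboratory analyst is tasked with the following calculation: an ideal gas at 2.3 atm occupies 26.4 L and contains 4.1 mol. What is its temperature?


PV = nRT  (R = 0.08206 L·atm/(mol·K))
T = PV/(nR) = 2.3×26.4/(4.1×0.08206)
= 60.72/0.336446
= 180.47 K

180.47 K


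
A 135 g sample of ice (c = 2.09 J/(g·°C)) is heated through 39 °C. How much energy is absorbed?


q = mcΔT = 135 × 2.09 × 39
= 11003.85 J

11003.85 J


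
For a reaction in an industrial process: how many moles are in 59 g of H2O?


M(H2O) = 18.02 g/mol
n = mass/M = 59/18.02 = 3.2741 mol

3.2741 mol


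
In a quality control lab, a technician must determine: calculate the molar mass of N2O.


M(N2O) = 2×14.01 + 1×16.0
= 28.02 + 16.0
= 44.02 g/mol

44.02 g/mol


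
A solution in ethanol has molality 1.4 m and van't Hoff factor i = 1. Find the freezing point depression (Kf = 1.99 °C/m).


ΔTf = Kf × m × i
= 1.99 × 1.4 × 1
= 2.786 °C

2.786 °C


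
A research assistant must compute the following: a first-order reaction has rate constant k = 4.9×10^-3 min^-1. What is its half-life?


t½ = ln2/k = 0.693147/(4.9×10^-3 min^-1)
= 141.5 min

141.5 min


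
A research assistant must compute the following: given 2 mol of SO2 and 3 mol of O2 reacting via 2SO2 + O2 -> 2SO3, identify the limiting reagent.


Mole ratio available / coefficient:
  SO2: 2/2 = 1.000
  O2: 3/1 = 3.000
Smaller ratio is limiting.

SO2


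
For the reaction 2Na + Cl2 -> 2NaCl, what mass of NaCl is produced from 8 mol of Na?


Mole ratio NaCl:Na = 2:2
n(NaCl) = 8 × 2/2 = 8.000 mol
mass = 8.000 × 58.44 = 467.52 g

467.52 g


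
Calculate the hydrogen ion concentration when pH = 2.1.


[H+] = 10^(-pH) = 10^(-2.1)
= 7.94×10^-3 M

7.94×10^-3 M


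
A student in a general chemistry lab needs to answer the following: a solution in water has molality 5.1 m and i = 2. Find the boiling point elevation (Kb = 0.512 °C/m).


ΔTb = Kb × m × i
= 0.512 × 5.1 × 2
= 5.2224 °C

5.2224 °C


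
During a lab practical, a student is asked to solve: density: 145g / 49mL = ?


ρ = mass/volume
= 145/49
= 2.959 g/mL

2.959 g/mL


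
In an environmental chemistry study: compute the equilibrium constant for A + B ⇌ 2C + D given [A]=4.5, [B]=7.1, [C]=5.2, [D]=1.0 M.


Kc = [C]^2[D]/([A][B])
= (5.2^2 × 1.0^1)/(4.5^1 × 7.1^1)
= 27.04/31.95
= 0.8463

0.8463


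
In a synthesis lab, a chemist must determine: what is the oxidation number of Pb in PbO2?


x + 2(-2) = 0, so x = +4
Oxidation number: +4

+4


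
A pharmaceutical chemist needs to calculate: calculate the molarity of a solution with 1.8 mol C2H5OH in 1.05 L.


M = n/V = 1.8/1.05 = 1.714 mol/L

1.714 M


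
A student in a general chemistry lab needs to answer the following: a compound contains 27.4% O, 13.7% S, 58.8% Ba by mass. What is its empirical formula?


Assume 100 g sample. Moles of each element:
  O: 27.4/16.0 = 1.712 mol
  S: 13.7/32.07 = 0.427 mol
  Ba: 58.8/137.33 = 0.428 mol
Divide by smallest (0.427):
  O: 1.712/0.427 = 4.01
  S: 0.427/0.427 = 1.0
  Ba: 0.428/0.427 = 1.0
Empirical formula: BaSO4

BaSO4


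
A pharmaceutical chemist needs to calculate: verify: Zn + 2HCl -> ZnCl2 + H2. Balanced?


Equation: Zn + 2HCl -> ZnCl2 + H2
Check atoms: Cl: 2=2, H: 2=2, Zn: 1=1
Balanced

Yes, balanced


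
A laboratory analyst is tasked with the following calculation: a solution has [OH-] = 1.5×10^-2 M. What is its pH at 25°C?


pOH = -log10([OH-]) = -log10(1.5×10^-2)
= 2 - log10(1.5) = 1.82
pH = 14 - pOH = 14 - 1.82 = 12.18

12.18


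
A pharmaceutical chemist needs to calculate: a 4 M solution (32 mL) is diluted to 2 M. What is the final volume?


C1V1 = C2V2
4 × 32 = 2 × V2
V2 = 128/2 = 64.0 mL

64.0 mL


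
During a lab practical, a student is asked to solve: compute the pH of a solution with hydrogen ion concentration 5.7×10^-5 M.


pH = -log10([H+]) = -log10(5.7×10^-5)
= 5 - log10(5.7)
= 5 - 0.76
= 4.24

4.24


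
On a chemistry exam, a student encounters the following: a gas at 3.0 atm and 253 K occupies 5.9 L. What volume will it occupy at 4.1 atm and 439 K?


P1V1/T1 = P2V2/T2
V2 = P1V1T2/(T1P2)
= 3.0×5.9×439/(253×4.1)
= 7.491 L

7.491 L


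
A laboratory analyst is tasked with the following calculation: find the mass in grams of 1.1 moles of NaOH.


M(NaOH) = 40.0 g/mol
mass = n × M = 1.1 × 40.0 = 44.00 g

44.00 g


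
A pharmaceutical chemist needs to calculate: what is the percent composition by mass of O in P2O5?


M(P2O5) = 2×30.97 + 5×16.0 = 141.94 g/mol
Mass of O = 5 × 16.0 = 80.00 g/mol
% O = 80.00/141.94 × 100 = 56.36%

56.36%


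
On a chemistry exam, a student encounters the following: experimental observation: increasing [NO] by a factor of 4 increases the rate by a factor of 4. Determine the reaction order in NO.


rate ∝ [NO]^n
4^n = 4 → n = 1
Order in NO: 1

1


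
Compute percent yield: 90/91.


% yield = actual/theoretical × 100
= 90/91 × 100
= 98.9%

98.9%


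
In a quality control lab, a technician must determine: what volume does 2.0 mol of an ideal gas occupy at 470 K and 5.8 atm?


PV = nRT  (R = 0.08206 L·atm/(mol·K))
V = nRT/P = 2.0×0.08206×470/5.8
= 13.299 L

13.299 L


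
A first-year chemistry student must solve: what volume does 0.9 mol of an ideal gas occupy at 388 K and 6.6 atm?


PV = nRT  (R = 0.08206 L·atm/(mol·K))
V = nRT/P = 0.9×0.08206×388/6.6
= 4.342 L

4.342 L


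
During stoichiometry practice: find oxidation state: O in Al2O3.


O is usually -2
Oxidation number: -2

-2


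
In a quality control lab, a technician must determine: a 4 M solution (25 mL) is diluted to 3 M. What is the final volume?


C1V1 = C2V2
4 × 25 = 3 × V2
V2 = 100/3 = 33.33 mL

33.33 mL


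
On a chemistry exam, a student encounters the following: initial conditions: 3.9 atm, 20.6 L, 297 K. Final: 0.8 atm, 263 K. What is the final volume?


P1V1/T1 = P2V2/T2
V2 = P1V1T2/(T1P2)
= 3.9×20.6×263/(297×0.8)
= 88.929 L

88.929 L


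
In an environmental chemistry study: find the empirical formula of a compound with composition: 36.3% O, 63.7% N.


Assume 100 g sample. Moles of each element:
  O: 36.3/16.0 = 2.269 mol
  N: 63.7/14.01 = 4.547 mol
Divide by smallest (2.269):
  O: 2.269/2.269 = 1.0
  N: 4.547/2.269 = 2.0
Empirical formula: N2O

N2O


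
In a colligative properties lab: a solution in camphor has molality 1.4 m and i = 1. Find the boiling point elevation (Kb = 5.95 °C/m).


ΔTb = Kb × m × i
= 5.95 × 1.4 × 1
= 8.33 °C

8.33 °C


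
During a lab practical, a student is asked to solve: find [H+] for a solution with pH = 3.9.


[H+] = 10^(-pH) = 10^(-3.9)
= 1.26×10^-4 M

1.26×10^-4 M


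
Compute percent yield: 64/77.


% yield = actual/theoretical × 100
= 64/77 × 100
= 83.12%

83.12%


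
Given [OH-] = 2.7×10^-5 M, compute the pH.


pOH = -log10([OH-]) = -log10(2.7×10^-5)
= 5 - log10(2.7) = 4.57
pH = 14 - pOH = 14 - 4.57 = 9.43

9.43


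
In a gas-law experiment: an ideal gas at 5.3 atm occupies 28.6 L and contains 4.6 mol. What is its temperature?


PV = nRT  (R = 0.08206 L·atm/(mol·K))
T = PV/(nR) = 5.3×28.6/(4.6×0.08206)
= 151.58/0.377476
= 401.56 K

401.56 K


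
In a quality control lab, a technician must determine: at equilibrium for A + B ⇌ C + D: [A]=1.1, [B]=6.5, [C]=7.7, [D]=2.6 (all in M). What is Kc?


Kc = [C][D]/([A][B])
= (7.7^1 × 2.6^1)/(1.1^1 × 6.5^1)
= 20.02/7.15
= 2.800

2.800


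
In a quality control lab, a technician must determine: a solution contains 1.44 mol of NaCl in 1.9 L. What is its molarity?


M = n/V = 1.44/1.9 = 0.758 mol/L

0.758 M


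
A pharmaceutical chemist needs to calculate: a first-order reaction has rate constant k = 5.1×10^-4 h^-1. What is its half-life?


t½ = ln2/k = 0.693147/(5.1×10^-4 h^-1)
= 1359 h

1359 h


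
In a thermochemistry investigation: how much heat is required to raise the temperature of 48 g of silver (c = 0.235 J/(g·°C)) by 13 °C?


q = mcΔT = 48 × 0.235 × 13
= 146.64 J

146.64 J


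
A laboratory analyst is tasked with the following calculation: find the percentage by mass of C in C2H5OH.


M(C2H5OH) = 2×12.01 + 6×1.008 + 1×16.0 = 46.068 g/mol
Mass of C = 2 × 12.01 = 24.02 g/mol
% C = 24.02/46.068 × 100 = 52.14%

52.14%


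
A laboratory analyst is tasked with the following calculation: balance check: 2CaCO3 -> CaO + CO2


Equation: 2CaCO3 -> CaO + CO2
Check atoms: C: 2≠1, Ca: 2≠1, O: 6≠3
Not balanced

No, not balanced


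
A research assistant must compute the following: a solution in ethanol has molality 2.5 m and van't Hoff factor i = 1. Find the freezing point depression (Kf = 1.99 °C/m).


ΔTf = Kf × m × i
= 1.99 × 2.5 × 1
= 4.975 °C

4.975 °C


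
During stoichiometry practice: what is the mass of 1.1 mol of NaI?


M(NaI) = 149.89 g/mol
mass = n × M = 1.1 × 149.89 = 164.88 g

164.88 g


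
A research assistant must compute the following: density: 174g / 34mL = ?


ρ = mass/volume
= 174/34
= 5.118 g/mL

5.118 g/mL


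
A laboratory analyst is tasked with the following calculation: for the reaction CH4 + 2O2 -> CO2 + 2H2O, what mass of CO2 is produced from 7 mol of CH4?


Mole ratio CO2:CH4 = 1:1
n(CO2) = 7 × 1/1 = 7.000 mol
mass = 7.000 × 44.01 = 308.07 g

308.07 g


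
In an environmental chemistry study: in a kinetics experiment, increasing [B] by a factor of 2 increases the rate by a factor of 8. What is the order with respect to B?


rate ∝ [B]^n
2^n = 8 → n = 3
Order in B: 3

3


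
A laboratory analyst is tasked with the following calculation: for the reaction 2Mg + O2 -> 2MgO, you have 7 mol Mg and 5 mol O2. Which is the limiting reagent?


Mole ratio available / coefficient:
  Mg: 7/2 = 3.500
  O2: 5/1 = 5.000
Smaller ratio is limiting.

Mg


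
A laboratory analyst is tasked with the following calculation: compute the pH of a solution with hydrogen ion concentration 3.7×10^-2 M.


pH = -log10([H+]) = -log10(3.7×10^-2)
= 2 - log10(3.7)
= 2 - 0.57
= 1.43

1.43


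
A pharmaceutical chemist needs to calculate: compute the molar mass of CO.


M(CO) = 1×12.01 + 1×16.0
= 12.01 + 16.0
= 28.01 g/mol

28.01 g/mol


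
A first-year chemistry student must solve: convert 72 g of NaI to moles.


M(NaI) = 149.89 g/mol
n = mass/M = 72/149.89 = 0.4804 mol

0.4804 mol


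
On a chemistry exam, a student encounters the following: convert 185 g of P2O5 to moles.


M(P2O5) = 141.94 g/mol
n = mass/M = 185/141.94 = 1.3034 mol

1.3034 mol


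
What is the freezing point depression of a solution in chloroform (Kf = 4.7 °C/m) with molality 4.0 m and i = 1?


ΔTf = Kf × m × i
= 4.7 × 4.0 × 1
= 18.8 °C

18.8 °C


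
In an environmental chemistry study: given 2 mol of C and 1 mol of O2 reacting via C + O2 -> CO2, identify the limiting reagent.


Mole ratio available / coefficient:
  C: 2/1 = 2.000
  O2: 1/1 = 1.000
Smaller ratio is limiting.

O2


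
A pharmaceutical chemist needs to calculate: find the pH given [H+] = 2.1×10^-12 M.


pH = -log10([H+]) = -log10(2.1×10^-12)
= 12 - log10(2.1)
= 12 - 0.32
= 11.68

11.68


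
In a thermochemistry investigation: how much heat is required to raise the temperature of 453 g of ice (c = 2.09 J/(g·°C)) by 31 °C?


q = mcΔT = 453 × 2.09 × 31
= 29349.87 J

29349.87 J


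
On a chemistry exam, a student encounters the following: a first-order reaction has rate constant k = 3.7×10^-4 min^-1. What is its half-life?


t½ = ln2/k = 0.693147/(3.7×10^-4 min^-1)
= 1873 min

1873 min


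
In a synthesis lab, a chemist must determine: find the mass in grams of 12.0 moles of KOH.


M(KOH) = 56.11 g/mol
mass = n × M = 12.0 × 56.11 = 673.32 g

673.32 g


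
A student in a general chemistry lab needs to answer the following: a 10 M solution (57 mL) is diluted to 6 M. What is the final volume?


C1V1 = C2V2
10 × 57 = 6 × V2
V2 = 570/6 = 95.0 mL

95.0 mL


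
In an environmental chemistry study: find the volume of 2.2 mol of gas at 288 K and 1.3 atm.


PV = nRT  (R = 0.08206 L·atm/(mol·K))
V = nRT/P = 2.2×0.08206×288/1.3
= 39.995 L

39.995 L


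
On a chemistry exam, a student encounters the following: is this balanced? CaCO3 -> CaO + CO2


Equation: CaCO3 -> CaO + CO2
Check atoms: C: 1=1, Ca: 1=1, O: 3=3
Balanced

Yes, balanced


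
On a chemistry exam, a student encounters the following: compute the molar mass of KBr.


M(KBr) = 1×39.1 + 1×79.9
= 39.1 + 79.9
= 119.0 g/mol

119.0 g/mol


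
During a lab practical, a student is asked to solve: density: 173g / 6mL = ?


ρ = mass/volume
= 173/6
= 28.833 g/mL

28.833 g/mL


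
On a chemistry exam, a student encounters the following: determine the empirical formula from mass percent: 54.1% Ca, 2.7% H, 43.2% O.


Assume 100 g sample. Moles of each element:
  Ca: 54.1/40.08 = 1.35 mol
  H: 2.7/1.008 = 2.679 mol
  O: 43.2/16.0 = 2.7 mol
Divide by smallest (1.35):
  Ca: 1.35/1.35 = 1.0
  H: 2.679/1.35 = 1.98
  O: 2.7/1.35 = 2.0
Empirical formula: CaO2H2

CaO2H2


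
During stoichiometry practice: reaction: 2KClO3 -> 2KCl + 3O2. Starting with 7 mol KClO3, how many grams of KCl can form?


Mole ratio KCl:KClO3 = 2:2
n(KCl) = 7 × 2/2 = 7.000 mol
mass = 7.000 × 74.55 = 521.85 g

521.85 g


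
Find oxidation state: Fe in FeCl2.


x + 2(-1) = 0, so x = +2
Oxidation number: +2

+2


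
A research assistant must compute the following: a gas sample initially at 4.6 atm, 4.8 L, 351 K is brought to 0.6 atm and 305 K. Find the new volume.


P1V1/T1 = P2V2/T2
V2 = P1V1T2/(T1P2)
= 4.6×4.8×305/(351×0.6)
= 31.977 L

31.977 L


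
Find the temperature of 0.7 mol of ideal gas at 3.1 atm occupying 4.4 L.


PV = nRT  (R = 0.08206 L·atm/(mol·K))
T = PV/(nR) = 3.1×4.4/(0.7×0.08206)
= 13.64/0.057442
= 237.46 K

237.46 K


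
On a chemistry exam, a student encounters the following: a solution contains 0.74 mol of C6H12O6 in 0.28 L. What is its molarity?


M = n/V = 0.74/0.28 = 2.643 mol/L

2.643 M


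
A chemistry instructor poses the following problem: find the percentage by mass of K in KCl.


M(KCl) = 1×39.1 + 1×35.45 = 74.55 g/mol
Mass of K = 1 × 39.1 = 39.10 g/mol
% K = 39.10/74.55 × 100 = 52.45%

52.45%


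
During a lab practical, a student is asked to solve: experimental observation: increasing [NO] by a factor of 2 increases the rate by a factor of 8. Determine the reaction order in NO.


rate ∝ [NO]^n
2^n = 8 → n = 3
Order in NO: 3

3


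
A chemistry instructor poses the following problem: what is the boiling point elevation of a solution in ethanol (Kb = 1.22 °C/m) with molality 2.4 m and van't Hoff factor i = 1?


ΔTb = Kb × m × i
= 1.22 × 2.4 × 1
= 2.928 °C

2.928 °C


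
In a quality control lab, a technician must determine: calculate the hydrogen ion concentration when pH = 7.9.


[H+] = 10^(-pH) = 10^(-7.9)
= 1.26×10^-8 M

1.26×10^-8 M


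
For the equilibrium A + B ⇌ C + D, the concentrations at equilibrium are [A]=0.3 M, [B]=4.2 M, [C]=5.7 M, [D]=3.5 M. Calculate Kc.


Kc = [C][D]/([A][B])
= (5.7^1 × 3.5^1)/(0.3^1 × 4.2^1)
= 19.95/1.26
= 15.83

15.83


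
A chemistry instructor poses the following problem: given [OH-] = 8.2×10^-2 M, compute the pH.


pOH = -log10([OH-]) = -log10(8.2×10^-2)
= 2 - log10(8.2) = 1.09
pH = 14 - pOH = 14 - 1.09 = 12.91

12.91


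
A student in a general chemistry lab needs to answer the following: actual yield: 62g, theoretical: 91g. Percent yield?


% yield = actual/theoretical × 100
= 62/91 × 100
= 68.13%

68.13%


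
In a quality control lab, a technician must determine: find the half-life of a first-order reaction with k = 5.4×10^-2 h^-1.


t½ = ln2/k = 0.693147/(5.4×10^-2 h^-1)
= 12.84 h

12.84 h


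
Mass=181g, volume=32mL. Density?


ρ = mass/volume
= 181/32
= 5.656 g/mL

5.656 g/mL


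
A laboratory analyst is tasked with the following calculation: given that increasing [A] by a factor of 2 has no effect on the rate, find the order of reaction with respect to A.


rate ∝ [A]^n
rate ∝ [A]^0
Order in A: 0

0


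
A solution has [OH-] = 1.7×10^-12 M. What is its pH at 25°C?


pOH = -log10([OH-]) = -log10(1.7×10^-12)
= 12 - log10(1.7) = 11.77
pH = 14 - pOH = 14 - 11.77 = 2.23

2.23


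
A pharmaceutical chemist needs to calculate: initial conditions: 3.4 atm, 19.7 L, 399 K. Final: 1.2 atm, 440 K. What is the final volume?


P1V1/T1 = P2V2/T2
V2 = P1V1T2/(T1P2)
= 3.4×19.7×440/(399×1.2)
= 61.552 L

61.552 L


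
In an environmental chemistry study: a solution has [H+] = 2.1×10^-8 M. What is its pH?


pH = -log10([H+]) = -log10(2.1×10^-8)
= 8 - log10(2.1)
= 8 - 0.32
= 7.68

7.68


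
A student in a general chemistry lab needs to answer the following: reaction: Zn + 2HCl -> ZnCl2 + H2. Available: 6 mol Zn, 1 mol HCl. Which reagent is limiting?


Mole ratio available / coefficient:
  Zn: 6/1 = 6.000
  HCl: 1/2 = 0.500
Smaller ratio is limiting.

HCl


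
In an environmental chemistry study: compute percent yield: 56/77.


% yield = actual/theoretical × 100
= 56/77 × 100
= 72.73%

72.73%


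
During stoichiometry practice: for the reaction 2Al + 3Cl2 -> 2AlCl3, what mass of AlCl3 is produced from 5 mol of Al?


Mole ratio AlCl3:Al = 2:2
n(AlCl3) = 5 × 2/2 = 5.000 mol
mass = 5.000 × 133.33 = 666.65 g

666.65 g


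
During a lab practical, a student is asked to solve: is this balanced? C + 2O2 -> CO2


Equation: C + 2O2 -> CO2
Check atoms: C: 1=1, O: 4≠2
Not balanced

No, not balanced


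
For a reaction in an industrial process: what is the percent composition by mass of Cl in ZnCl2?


M(ZnCl2) = 1×65.38 + 2×35.45 = 136.28 g/mol
Mass of Cl = 2 × 35.45 = 70.90 g/mol
% Cl = 70.90/136.28 × 100 = 52.03%

52.03%


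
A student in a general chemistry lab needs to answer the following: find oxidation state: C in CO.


x + (-2) = 0, so x = +2
Oxidation number: +2

+2


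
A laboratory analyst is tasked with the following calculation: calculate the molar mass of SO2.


M(SO2) = 1×32.07 + 2×16.0
= 32.07 + 32.0
= 64.07 g/mol

64.07 g/mol


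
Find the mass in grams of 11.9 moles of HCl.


M(HCl) = 36.46 g/mol
mass = n × M = 11.9 × 36.46 = 433.87 g

433.87 g


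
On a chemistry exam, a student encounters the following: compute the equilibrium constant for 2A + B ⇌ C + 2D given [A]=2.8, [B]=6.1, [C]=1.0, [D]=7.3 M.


Kc = [C][D]^2/([A]^2[B])
= (1.0^1 × 7.3^2)/(2.8^2 × 6.1^1)
= 53.29/47.824
= 1.114

1.114


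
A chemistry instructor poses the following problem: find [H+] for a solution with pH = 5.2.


[H+] = 10^(-pH) = 10^(-5.2)
= 6.31×10^-6 M

6.31×10^-6 M


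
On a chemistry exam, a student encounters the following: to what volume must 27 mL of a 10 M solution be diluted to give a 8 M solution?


C1V1 = C2V2
10 × 27 = 8 × V2
V2 = 270/8 = 33.75 mL

33.75 mL


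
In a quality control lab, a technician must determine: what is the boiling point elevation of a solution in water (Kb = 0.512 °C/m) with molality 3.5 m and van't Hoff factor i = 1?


ΔTb = Kb × m × i
= 0.512 × 3.5 × 1
= 1.792 °C

1.792 °C


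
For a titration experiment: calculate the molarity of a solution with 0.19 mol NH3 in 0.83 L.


M = n/V = 0.19/0.83 = 0.229 mol/L

0.229 M


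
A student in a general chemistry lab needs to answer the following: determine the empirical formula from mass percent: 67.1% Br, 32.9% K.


Assume 100 g sample. Moles of each element:
  Br: 67.1/79.9 = 0.84 mol
  K: 32.9/39.1 = 0.841 mol
Divide by smallest (0.84):
  Br: 0.84/0.84 = 1.0
  K: 0.841/0.84 = 1.0
Empirical formula: KBr

KBr


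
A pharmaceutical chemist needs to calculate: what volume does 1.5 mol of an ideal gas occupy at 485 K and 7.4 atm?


PV = nRT  (R = 0.08206 L·atm/(mol·K))
V = nRT/P = 1.5×0.08206×485/7.4
= 8.067 L

8.067 L


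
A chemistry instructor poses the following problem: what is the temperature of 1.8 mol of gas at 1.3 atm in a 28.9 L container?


PV = nRT  (R = 0.08206 L·atm/(mol·K))
T = PV/(nR) = 1.3×28.9/(1.8×0.08206)
= 37.57/0.147708
= 254.35 K

254.35 K


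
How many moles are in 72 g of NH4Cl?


M(NH4Cl) = 53.49 g/mol
n = mass/M = 72/53.49 = 1.346 mol

1.346 mol


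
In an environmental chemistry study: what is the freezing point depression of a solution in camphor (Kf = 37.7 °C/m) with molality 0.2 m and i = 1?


ΔTf = Kf × m × i
= 37.7 × 0.2 × 1
= 7.54 °C

7.54 °C


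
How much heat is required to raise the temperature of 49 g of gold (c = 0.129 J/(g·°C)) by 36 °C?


q = mcΔT = 49 × 0.129 × 36
= 227.56 J

227.56 J


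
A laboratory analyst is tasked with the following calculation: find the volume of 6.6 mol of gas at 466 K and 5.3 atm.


PV = nRT  (R = 0.08206 L·atm/(mol·K))
V = nRT/P = 6.6×0.08206×466/5.3
= 47.62 L

47.62 L


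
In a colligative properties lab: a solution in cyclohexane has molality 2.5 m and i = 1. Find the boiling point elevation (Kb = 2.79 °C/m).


ΔTb = Kb × m × i
= 2.79 × 2.5 × 1
= 6.975 °C

6.975 °C


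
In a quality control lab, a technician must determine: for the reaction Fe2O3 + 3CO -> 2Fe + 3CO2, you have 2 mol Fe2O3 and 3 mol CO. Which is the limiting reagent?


Mole ratio available / coefficient:
  Fe2O3: 2/1 = 2.000
  CO: 3/3 = 1.000
Smaller ratio is limiting.

CO


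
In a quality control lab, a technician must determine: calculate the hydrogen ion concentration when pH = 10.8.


[H+] = 10^(-pH) = 10^(-10.8)
= 1.58×10^-11 M

1.58×10^-11 M


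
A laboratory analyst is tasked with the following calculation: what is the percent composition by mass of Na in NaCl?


M(NaCl) = 1×22.99 + 1×35.45 = 58.44 g/mol
Mass of Na = 1 × 22.99 = 22.99 g/mol
% Na = 22.99/58.44 × 100 = 39.34%

39.34%


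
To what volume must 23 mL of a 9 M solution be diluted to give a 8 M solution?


C1V1 = C2V2
9 × 23 = 8 × V2
V2 = 207/8 = 25.88 mL

25.88 mL


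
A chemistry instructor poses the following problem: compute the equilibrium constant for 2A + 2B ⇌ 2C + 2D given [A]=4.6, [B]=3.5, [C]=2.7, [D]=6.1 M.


Kc = [C]^2[D]^2/([A]^2[B]^2)
= (2.7^2 × 6.1^2)/(4.6^2 × 3.5^2)
= 271.2609/259.21
= 1.046

1.046


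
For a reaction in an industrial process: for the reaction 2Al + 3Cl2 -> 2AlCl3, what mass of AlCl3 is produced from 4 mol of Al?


Mole ratio AlCl3:Al = 2:2
n(AlCl3) = 4 × 2/2 = 4.000 mol
mass = 4.000 × 133.33 = 533.32 g

533.32 g


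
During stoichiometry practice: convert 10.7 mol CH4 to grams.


M(CH4) = 16.04 g/mol
mass = n × M = 10.7 × 16.04 = 171.63 g

171.63 g


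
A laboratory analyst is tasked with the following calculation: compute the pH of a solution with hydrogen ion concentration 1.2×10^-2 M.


pH = -log10([H+]) = -log10(1.2×10^-2)
= 2 - log10(1.2)
= 2 - 0.08
= 1.92

1.92


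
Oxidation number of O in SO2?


O is usually -2
Oxidation number: -2

-2


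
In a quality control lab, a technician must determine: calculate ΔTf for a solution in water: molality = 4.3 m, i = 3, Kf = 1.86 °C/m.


ΔTf = Kf × m × i
= 1.86 × 4.3 × 3
= 23.994 °C

23.994 °C


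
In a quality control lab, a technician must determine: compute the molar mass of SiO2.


M(SiO2) = 1×28.09 + 2×16.0
= 28.09 + 32.0
= 60.09 g/mol

60.09 g/mol


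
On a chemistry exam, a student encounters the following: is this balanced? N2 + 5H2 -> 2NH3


Equation: N2 + 5H2 -> 2NH3
Check atoms: H: 10≠6, N: 2=2
Not balanced

No, not balanced


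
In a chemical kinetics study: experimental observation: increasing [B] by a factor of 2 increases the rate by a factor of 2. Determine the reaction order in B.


rate ∝ [B]^n
2^n = 2 → n = 1
Order in B: 1

1


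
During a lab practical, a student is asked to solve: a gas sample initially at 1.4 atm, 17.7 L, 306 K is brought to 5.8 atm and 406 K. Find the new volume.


P1V1/T1 = P2V2/T2
V2 = P1V1T2/(T1P2)
= 1.4×17.7×406/(306×5.8)
= 5.669 L

5.669 L


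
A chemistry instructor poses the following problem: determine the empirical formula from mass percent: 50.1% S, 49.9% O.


Assume 100 g sample. Moles of each element:
  S: 50.1/32.07 = 1.562 mol
  O: 49.9/16.0 = 3.119 mol
Divide by smallest (1.562):
  S: 1.562/1.562 = 1.0
  O: 3.119/1.562 = 2.0
Empirical formula: SO2

SO2
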